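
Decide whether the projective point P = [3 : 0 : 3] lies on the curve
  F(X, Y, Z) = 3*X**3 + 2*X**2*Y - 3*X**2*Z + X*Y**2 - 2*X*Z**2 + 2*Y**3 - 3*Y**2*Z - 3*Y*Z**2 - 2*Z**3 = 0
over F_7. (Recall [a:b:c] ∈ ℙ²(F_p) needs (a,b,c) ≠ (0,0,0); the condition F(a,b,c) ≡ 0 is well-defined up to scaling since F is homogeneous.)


F(3,0,3) ≡ 4 (mod 7); P is NOT on the curve.

Evaluate F(3, 0, 3) term-by-term (mod 7).
  3*X**3 ↦ 3·27·1·1 = 81
  2*X**2*Y ↦ 2·9·0·1 = 0
  -3*X**2*Z ↦ -3·9·1·3 = -81
  X*Y**2 ↦ 1·3·0·1 = 0
  -2*X*Z**2 ↦ -2·3·1·9 = -54
  2*Y**3 ↦ 2·1·0·1 = 0
  -3*Y**2*Z ↦ -3·1·0·3 = 0
  -3*Y*Z**2 ↦ -3·1·0·9 = 0
  -2*Z**3 ↦ -2·1·1·27 = -54
Sum: F(3, 0, 3) = (81) + (0) + (-81) + (0) + (-54) + (0) + (0) + (0) + (-54) = -108.
Reducing mod 7: -108 ≡ 4 (mod 7).
Since F(a, b, c) ≡ 4 ≠ 0 (mod 7), P does NOT lie on the curve.


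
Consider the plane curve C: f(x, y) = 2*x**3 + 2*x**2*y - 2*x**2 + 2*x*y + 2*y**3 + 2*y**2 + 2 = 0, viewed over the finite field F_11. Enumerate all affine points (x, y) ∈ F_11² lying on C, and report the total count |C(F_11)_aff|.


Affine F_11-points: {(0, 6), (1, 7), (2, 9), (3, 1), (3, 2), (3, 7), (4, 4), (6, 4), (8, 2), (8, 6), (9, 0), (9, 4), (9, 6), (10, 2)}; count = 14.

For each of the 121 pairs (x, y) ∈ F_11², evaluate f(x, y) mod 11. Record the zeros.
  x = 0: [0↦2, 1↦6, 2↦4, 3↦8, 4↦8, 5↦5, 6↦0, 7↦5, 8↦10, 9↦5, 10↦2]  zeros at y ∈ {6}
  x = 1: [0↦2, 1↦10, 2↦1, 3↦9, 4↦2, 5↦3, 6↦2, 7↦0, 8↦9, 9↦8, 10↦9]  zeros at y ∈ {7}
  x = 2: [0↦10, 1↦4, 2↦3, 3↦8, 4↦9, 5↦7, 6↦3, 7↦9, 8↦4, 9↦0, 10↦9]  zeros at y ∈ {9}
  x = 3: [0↦5, 1↦0, 2↦0, 3↦6, 4↦8, 5↦7, 6↦4, 7↦0, 8↦7, 9↦4, 10↦3]  zeros at y ∈ {1, 2, 7}
  x = 4: [0↦10, 1↦10, 2↦4, 3↦4, 4↦0, 5↦4, 6↦6, 7↦7, 8↦8, 9↦10, 10↦3]  zeros at y ∈ {4}
  x = 5: [0↦4, 1↦2, 2↦5, 3↦3, 4↦8, 5↦10, 6↦10, 7↦9, 8↦8, 9↦8, 10↦10]  zeros at y ∈ ∅
  x = 6: [0↦10, 1↦10, 2↦4, 3↦4, 4↦0, 5↦4, 6↦6, 7↦7, 8↦8, 9↦10, 10↦3]  zeros at y ∈ {4}
  x = 7: [0↦7, 1↦2, 2↦2, 3↦8, 4↦10, 5↦9, 6↦6, 7↦2, 8↦9, 9↦6, 10↦5]  zeros at y ∈ ∅
  x = 8: [0↦7, 1↦1, 2↦0, 3↦5, 4↦6, 5↦4, 6↦0, 7↦6, 8↦1, 9↦8, 10↦6]  zeros at y ∈ {2, 6}
  x = 9: [0↦0, 1↦8, 2↦10, 3↦7, 4↦0, 5↦1, 6↦0, 7↦9, 8↦7, 9↦6, 10↦7]  zeros at y ∈ {0, 4, 6}
  x = 10: [0↦9, 1↦2, 2↦0, 3↦4, 4↦4, 5↦1, 6↦7, 7↦1, 8↦6, 9↦1, 10↦9]  zeros at y ∈ {2}
Collecting zeros: affine points = {(0, 6), (1, 7), (2, 9), (3, 1), (3, 2), (3, 7), (4, 4), (6, 4), (8, 2), (8, 6), (9, 0), (9, 4), (9, 6), (10, 2)}.
Total count |C(F_11)_aff| = 14.


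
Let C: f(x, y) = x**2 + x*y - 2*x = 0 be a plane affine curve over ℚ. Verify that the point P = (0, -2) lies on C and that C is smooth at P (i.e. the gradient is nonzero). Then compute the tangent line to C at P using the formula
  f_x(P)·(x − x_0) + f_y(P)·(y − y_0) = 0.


Tangent line at P: -4*x = 0.

Step 1: f(0, -2) = 0, so P lies on C.
Step 2: partial derivatives
  f_x(x, y) = 2*x + y - 2, f_y(x, y) = x.
  f_x(P) = -4, f_y(P) = 0 (gradient nonzero, so P is smooth).
Step 3: tangent line at P: -4·(x − 0) + 0·(y − -2) = 0.
Expanding: -4*x = 0.


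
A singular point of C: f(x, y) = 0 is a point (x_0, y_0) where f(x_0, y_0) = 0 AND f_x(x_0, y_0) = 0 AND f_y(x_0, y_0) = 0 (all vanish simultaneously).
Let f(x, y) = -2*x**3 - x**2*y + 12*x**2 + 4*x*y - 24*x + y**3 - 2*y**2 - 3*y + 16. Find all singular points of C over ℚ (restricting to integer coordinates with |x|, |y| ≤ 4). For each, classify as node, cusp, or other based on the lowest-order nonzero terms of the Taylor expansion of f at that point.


Singular points: {(2, 1)}; classification: node.

Compute partial derivatives:
  f_x = -6*x**2 - 2*x*y + 24*x + 4*y - 24.
  f_y = -x**2 + 4*x + 3*y**2 - 4*y - 3.
Scan x_0 ∈ {−4, ..., 4}. For each x_0, f_y(x_0, y) is a polynomial in y; find its integer roots y ∈ {−4, ..., 4}, then test f_x and f at those candidates.
  x = -4: f_y(-4, y) = 3*y**2 - 4*y - 35; no integer root y with |y| ≤ 4.
  x = -3: f_y(-3, y) = 3*y**2 - 4*y - 24; no integer root y with |y| ≤ 4.
  x = -2: f_y(-2, y) = 3*y**2 - 4*y - 15; vanishes at y ∈ {3}. (-2, 3): f_x = -72 ≠ 0.
  x = -1: f_y(-1, y) = 3*y**2 - 4*y - 8; no integer root y with |y| ≤ 4.
  x = 0: f_y(0, y) = 3*y**2 - 4*y - 3; no integer root y with |y| ≤ 4.
  x = 1: f_y(1, y) = 3*y**2 - 4*y; vanishes at y ∈ {0}. (1, 0): f_x = -6 ≠ 0.
  x = 2: f_y(2, y) = 3*y**2 - 4*y + 1; vanishes at y ∈ {1}. (2, 1): f_x = 0, f = 0 — SINGULAR.
  x = 3: f_y(3, y) = 3*y**2 - 4*y; vanishes at y ∈ {0}. (3, 0): f_x = -6 ≠ 0.
  x = 4: f_y(4, y) = 3*y**2 - 4*y - 3; no integer root y with |y| ≤ 4.
Only singular point on the grid: (2, 1).
Classify: substitute x = 2 + u, y = 1 + v and expand: f = -2*u**3 - u**2*v - u**2 + v**3 + v**2.
No constant or linear terms (consistent with a singular point). Quadratic part: -u**2 + v**2. Cubic part: -2*u**3 - u**2*v + v**3.
The quadratic part v**2 - u**2 = (v − u)(v + u) splits into two distinct linear factors, so there are two distinct tangent lines y − 1 = ±(x − 2) — this is a node (ordinary double point).
Classification: node.


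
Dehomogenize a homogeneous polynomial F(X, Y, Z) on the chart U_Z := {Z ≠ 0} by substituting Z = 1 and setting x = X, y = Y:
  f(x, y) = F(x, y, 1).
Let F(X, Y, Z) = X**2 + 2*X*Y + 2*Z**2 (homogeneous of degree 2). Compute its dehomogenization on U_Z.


f(x, y) = x**2 + 2*x*y + 2

On U_Z we set Z = 1. Each monomial c·X^i·Y^j·Z^k in F becomes c·x^i·y^j·1^k = c·x^i·y^j.
Substituting Z = 1: F(X, Y, 1) = x**2 + 2*x*y + 2.
Note: deg(f) ≤ deg(F) = 2; strict inequality happens when F is divisible by Z (lost terms).


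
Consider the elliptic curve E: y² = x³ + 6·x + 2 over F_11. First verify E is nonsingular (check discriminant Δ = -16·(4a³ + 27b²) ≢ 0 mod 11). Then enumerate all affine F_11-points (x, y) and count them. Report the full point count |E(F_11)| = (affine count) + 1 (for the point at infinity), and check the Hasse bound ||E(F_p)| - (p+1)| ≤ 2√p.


Affine points = {(1, 3), (1, 8), (2, 0), (3, 5), (3, 6), (5, 5), (5, 6), (6, 1), (6, 10), (8, 1), (8, 10), (9, 2), (9, 9)}; affine count = 13; |E(F_11)| = 14.

Discriminant check: Δ ∝ 4a³ + 27b² = 4·6³ + 27·2² = 4·216 + 27·4 ≡ 4 (mod 11). Nonzero ⇒ E is nonsingular.
For each x ∈ F_11, compute rhs = x³ + 6·x + 2 mod 11, then count y ∈ F_11 with y² ≡ rhs.
  x = 0: rhs = 2, matching y values: none (0 points).
  x = 1: rhs = 9, matching y values: 3, 8 (2 points).
  x = 2: rhs = 0, matching y values: 0 (1 points).
  x = 3: rhs = 3, matching y values: 5, 6 (2 points).
  x = 4: rhs = 2, matching y values: none (0 points).
  x = 5: rhs = 3, matching y values: 5, 6 (2 points).
  x = 6: rhs = 1, matching y values: 1, 10 (2 points).
  x = 7: rhs = 2, matching y values: none (0 points).
  x = 8: rhs = 1, matching y values: 1, 10 (2 points).
  x = 9: rhs = 4, matching y values: 2, 9 (2 points).
  x = 10: rhs = 6, matching y values: none (0 points).
Total affine count: 13.
Full point count |E(F_11)| = 13 + 1 = 14.
Hasse bound: |14 − (11+1)| = |2| = 2 ≤ 2√11 ≈ 6.6332 ✓.


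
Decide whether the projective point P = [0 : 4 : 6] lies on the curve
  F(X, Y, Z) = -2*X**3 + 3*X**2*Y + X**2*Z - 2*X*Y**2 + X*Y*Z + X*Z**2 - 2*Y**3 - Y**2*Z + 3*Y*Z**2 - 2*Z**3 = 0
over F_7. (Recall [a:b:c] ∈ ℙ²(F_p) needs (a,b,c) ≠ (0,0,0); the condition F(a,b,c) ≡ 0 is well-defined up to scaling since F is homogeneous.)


F(0,4,6) ≡ 0 (mod 7); P is on the curve.

Evaluate F(0, 4, 6) term-by-term (mod 7).
  -2*X**3 ↦ -2·0·1·1 = 0
  3*X**2*Y ↦ 3·0·4·1 = 0
  X**2*Z ↦ 1·0·1·6 = 0
  -2*X*Y**2 ↦ -2·0·16·1 = 0
  X*Y*Z ↦ 1·0·4·6 = 0
  X*Z**2 ↦ 1·0·1·36 = 0
  -2*Y**3 ↦ -2·1·64·1 = -128
  -Y**2*Z ↦ -1·1·16·6 = -96
  3*Y*Z**2 ↦ 3·1·4·36 = 432
  -2*Z**3 ↦ -2·1·1·216 = -432
Sum: F(0, 4, 6) = (0) + (0) + (0) + (0) + (0) + (0) + (-128) + (-96) + (432) + (-432) = -224.
Reducing mod 7: -224 ≡ 0 (mod 7).
Since F(a, b, c) ≡ 0 (mod 7), P lies on the curve.


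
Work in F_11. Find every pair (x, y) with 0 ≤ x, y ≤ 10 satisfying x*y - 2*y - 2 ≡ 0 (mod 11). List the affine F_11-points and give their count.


Affine F_11-points: {(0, 10), (1, 9), (3, 2), (4, 1), (5, 8), (6, 6), (7, 7), (8, 4), (9, 5), (10, 3)}; count = 10.

For each of the 121 pairs (x, y) ∈ F_11², evaluate f(x, y) mod 11. Record the zeros.
  x = 0: [0↦9, 1↦7, 2↦5, 3↦3, 4↦1, 5↦10, 6↦8, 7↦6, 8↦4, 9↦2, 10↦0]  zeros at y ∈ {10}
  x = 1: [0↦9, 1↦8, 2↦7, 3↦6, 4↦5, 5↦4, 6↦3, 7↦2, 8↦1, 9↦0, 10↦10]  zeros at y ∈ {9}
  x = 2: [0↦9, 1↦9, 2↦9, 3↦9, 4↦9, 5↦9, 6↦9, 7↦9, 8↦9, 9↦9, 10↦9]  zeros at y ∈ ∅
  x = 3: [0↦9, 1↦10, 2↦0, 3↦1, 4↦2, 5↦3, 6↦4, 7↦5, 8↦6, 9↦7, 10↦8]  zeros at y ∈ {2}
  x = 4: [0↦9, 1↦0, 2↦2, 3↦4, 4↦6, 5↦8, 6↦10, 7↦1, 8↦3, 9↦5, 10↦7]  zeros at y ∈ {1}
  x = 5: [0↦9, 1↦1, 2↦4, 3↦7, 4↦10, 5↦2, 6↦5, 7↦8, 8↦0, 9↦3, 10↦6]  zeros at y ∈ {8}
  x = 6: [0↦9, 1↦2, 2↦6, 3↦10, 4↦3, 5↦7, 6↦0, 7↦4, 8↦8, 9↦1, 10↦5]  zeros at y ∈ {6}
  x = 7: [0↦9, 1↦3, 2↦8, 3↦2, 4↦7, 5↦1, 6↦6, 7↦0, 8↦5, 9↦10, 10↦4]  zeros at y ∈ {7}
  x = 8: [0↦9, 1↦4, 2↦10, 3↦5, 4↦0, 5↦6, 6↦1, 7↦7, 8↦2, 9↦8, 10↦3]  zeros at y ∈ {4}
  x = 9: [0↦9, 1↦5, 2↦1, 3↦8, 4↦4, 5↦0, 6↦7, 7↦3, 8↦10, 9↦6, 10↦2]  zeros at y ∈ {5}
  x = 10: [0↦9, 1↦6, 2↦3, 3↦0, 4↦8, 5↦5, 6↦2, 7↦10, 8↦7, 9↦4, 10↦1]  zeros at y ∈ {3}
Collecting zeros: affine points = {(0, 10), (1, 9), (3, 2), (4, 1), (5, 8), (6, 6), (7, 7), (8, 4), (9, 5), (10, 3)}.
Total count |C(F_11)_aff| = 10.


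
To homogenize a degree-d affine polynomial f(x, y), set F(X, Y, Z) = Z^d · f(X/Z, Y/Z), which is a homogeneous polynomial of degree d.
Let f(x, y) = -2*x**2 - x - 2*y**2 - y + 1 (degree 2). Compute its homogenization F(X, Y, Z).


F(X, Y, Z) = -2*X**2 - X*Z - 2*Y**2 - Y*Z + Z**2

deg(f) = 2.
Substitute x = X/Z, y = Y/Z into f, then multiply by Z^2.
  monomial -2·x^2·y^0 ↦ -2·X^2·Y^0·Z^0.
  monomial -1·x^1·y^0 ↦ -1·X^1·Y^0·Z^1.
  monomial -2·x^0·y^2 ↦ -2·X^0·Y^2·Z^0.
  monomial -1·x^0·y^1 ↦ -1·X^0·Y^1·Z^1.
  monomial 1·x^0·y^0 ↦ 1·X^0·Y^0·Z^2.
Collecting: F(X, Y, Z) = -2*X**2 - X*Z - 2*Y**2 - Y*Z + Z**2.


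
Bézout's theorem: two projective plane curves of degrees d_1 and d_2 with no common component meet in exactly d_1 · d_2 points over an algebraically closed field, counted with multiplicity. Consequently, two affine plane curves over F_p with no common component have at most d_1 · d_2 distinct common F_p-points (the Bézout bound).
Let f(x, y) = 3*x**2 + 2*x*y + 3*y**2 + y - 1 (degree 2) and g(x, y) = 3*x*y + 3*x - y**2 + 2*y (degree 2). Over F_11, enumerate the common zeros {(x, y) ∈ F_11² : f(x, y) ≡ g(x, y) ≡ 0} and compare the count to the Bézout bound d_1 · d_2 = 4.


Common zeros: {(9, 1)}; count = 1; Bézout bound = 4.

deg(f) = 2, deg(g) = 2, so Bézout bound = 4.
Scan x ∈ F_11. For each x, list the y ∈ F_11 with f(x, y) ≡ 0 and those with g(x, y) ≡ 0 (mod 11); the common zeros in that column are the intersection.
  x = 0: f ≡ 0 at y ∈ ∅; g ≡ 0 at y ∈ {0, 2}; common: ∅.
  x = 1: f ≡ 0 at y ∈ ∅; g ≡ 0 at y ∈ {7, 9}; common: ∅.
  x = 2: f ≡ 0 at y ∈ {0, 2}; g ≡ 0 at y ∈ {4}; common: ∅.
  x = 3: f ≡ 0 at y ∈ {6, 10}; g ≡ 0 at y ∈ {3, 8}; common: ∅.
  x = 4: f ≡ 0 at y ∈ {2, 6}; g ≡ 0 at y ∈ ∅; common: ∅.
  x = 5: f ≡ 0 at y ∈ {1, 10}; g ≡ 0 at y ∈ ∅; common: ∅.
  x = 6: f ≡ 0 at y ∈ ∅; g ≡ 0 at y ∈ ∅; common: ∅.
  x = 7: f ≡ 0 at y ∈ ∅; g ≡ 0 at y ∈ ∅; common: ∅.
  x = 8: f ≡ 0 at y ∈ ∅; g ≡ 0 at y ∈ ∅; common: ∅.
  x = 9: f ≡ 0 at y ∈ {0, 1}; g ≡ 0 at y ∈ {1, 6}; common: {1}.
  x = 10: f ≡ 0 at y ∈ ∅; g ≡ 0 at y ∈ {5}; common: ∅.
Collecting: common zeros = {(9, 1)}, so the count is 1.
Comparison with the Bézout bound: 1 ≤ 4 = deg(f)·deg(g), as expected for curves with no common component (the affine F_11-count falls short of the bound because intersections may lie at infinity, over extension fields, or carry multiplicity).


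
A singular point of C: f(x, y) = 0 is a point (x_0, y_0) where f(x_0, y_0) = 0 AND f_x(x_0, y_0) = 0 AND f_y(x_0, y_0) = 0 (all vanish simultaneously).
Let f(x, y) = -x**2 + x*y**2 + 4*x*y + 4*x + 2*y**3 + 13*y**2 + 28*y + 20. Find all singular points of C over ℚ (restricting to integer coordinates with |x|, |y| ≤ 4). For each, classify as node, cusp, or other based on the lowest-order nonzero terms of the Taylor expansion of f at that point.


Singular points: {(0, -2)}; classification: node.

Compute partial derivatives:
  f_x = -2*x + y**2 + 4*y + 4.
  f_y = 2*x*y + 4*x + 6*y**2 + 26*y + 28.
Scan x_0 ∈ {−4, ..., 4}. For each x_0, f_y(x_0, y) is a polynomial in y; find its integer roots y ∈ {−4, ..., 4}, then test f_x and f at those candidates.
  x = -4: f_y(-4, y) = 6*y**2 + 18*y + 12; vanishes at y ∈ {-2, -1}. (-4, -2): f_x = 8 ≠ 0; (-4, -1): f_x = 9 ≠ 0.
  x = -3: f_y(-3, y) = 6*y**2 + 20*y + 16; vanishes at y ∈ {-2}. (-3, -2): f_x = 6 ≠ 0.
  x = -2: f_y(-2, y) = 6*y**2 + 22*y + 20; vanishes at y ∈ {-2}. (-2, -2): f_x = 4 ≠ 0.
  x = -1: f_y(-1, y) = 6*y**2 + 24*y + 24; vanishes at y ∈ {-2}. (-1, -2): f_x = 2 ≠ 0.
  x = 0: f_y(0, y) = 6*y**2 + 26*y + 28; vanishes at y ∈ {-2}. (0, -2): f_x = 0, f = 0 — SINGULAR.
  x = 1: f_y(1, y) = 6*y**2 + 28*y + 32; vanishes at y ∈ {-2}. (1, -2): f_x = -2 ≠ 0.
  x = 2: f_y(2, y) = 6*y**2 + 30*y + 36; vanishes at y ∈ {-3, -2}. (2, -3): f_x = -3 ≠ 0; (2, -2): f_x = -4 ≠ 0.
  x = 3: f_y(3, y) = 6*y**2 + 32*y + 40; vanishes at y ∈ {-2}. (3, -2): f_x = -6 ≠ 0.
  x = 4: f_y(4, y) = 6*y**2 + 34*y + 44; vanishes at y ∈ {-2}. (4, -2): f_x = -8 ≠ 0.
Only singular point on the grid: (0, -2).
Classify: substitute x = 0 + u, y = -2 + v and expand: f = -u**2 + u*v**2 + 2*v**3 + v**2.
No constant or linear terms (consistent with a singular point). Quadratic part: -u**2 + v**2. Cubic part: u*v**2 + 2*v**3.
The quadratic part v**2 - u**2 = (v − u)(v + u) splits into two distinct linear factors, so there are two distinct tangent lines y − -2 = ±(x − 0) — this is a node (ordinary double point).
Classification: node.


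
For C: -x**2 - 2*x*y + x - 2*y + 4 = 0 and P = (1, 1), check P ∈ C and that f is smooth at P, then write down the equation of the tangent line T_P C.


Tangent line at P: -3*x - 4*y + 7 = 0.

Step 1: f(1, 1) = 0, so P lies on C.
Step 2: partial derivatives
  f_x(x, y) = -2*x - 2*y + 1, f_y(x, y) = -2*x - 2.
  f_x(P) = -3, f_y(P) = -4 (gradient nonzero, so P is smooth).
Step 3: tangent line at P: -3·(x − 1) + -4·(y − 1) = 0.
Expanding: -3*x - 4*y + 7 = 0.


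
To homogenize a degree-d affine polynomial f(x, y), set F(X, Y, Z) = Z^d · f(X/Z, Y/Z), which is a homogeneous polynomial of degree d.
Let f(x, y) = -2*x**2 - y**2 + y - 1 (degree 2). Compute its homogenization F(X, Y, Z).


F(X, Y, Z) = -2*X**2 - Y**2 + Y*Z - Z**2

deg(f) = 2.
Substitute x = X/Z, y = Y/Z into f, then multiply by Z^2.
  monomial -2·x^2·y^0 ↦ -2·X^2·Y^0·Z^0.
  monomial -1·x^0·y^2 ↦ -1·X^0·Y^2·Z^0.
  monomial 1·x^0·y^1 ↦ 1·X^0·Y^1·Z^1.
  monomial -1·x^0·y^0 ↦ -1·X^0·Y^0·Z^2.
Collecting: F(X, Y, Z) = -2*X**2 - Y**2 + Y*Z - Z**2.


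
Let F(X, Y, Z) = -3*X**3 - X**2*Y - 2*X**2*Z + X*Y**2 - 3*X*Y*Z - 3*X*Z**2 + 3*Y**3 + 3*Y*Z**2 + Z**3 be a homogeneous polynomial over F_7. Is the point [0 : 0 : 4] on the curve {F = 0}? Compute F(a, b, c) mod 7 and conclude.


F(0,0,4) ≡ 1 (mod 7); P is NOT on the curve.

Evaluate F(0, 0, 4) term-by-term (mod 7).
  -3*X**3 ↦ -3·0·1·1 = 0
  -X**2*Y ↦ -1·0·0·1 = 0
  -2*X**2*Z ↦ -2·0·1·4 = 0
  X*Y**2 ↦ 1·0·0·1 = 0
  -3*X*Y*Z ↦ -3·0·0·4 = 0
  -3*X*Z**2 ↦ -3·0·1·16 = 0
  3*Y**3 ↦ 3·1·0·1 = 0
  3*Y*Z**2 ↦ 3·1·0·16 = 0
  Z**3 ↦ 1·1·1·64 = 64
Sum: F(0, 0, 4) = (0) + (0) + (0) + (0) + (0) + (0) + (0) + (0) + (64) = 64.
Reducing mod 7: 64 ≡ 1 (mod 7).
Since F(a, b, c) ≡ 1 ≠ 0 (mod 7), P does NOT lie on the curve.


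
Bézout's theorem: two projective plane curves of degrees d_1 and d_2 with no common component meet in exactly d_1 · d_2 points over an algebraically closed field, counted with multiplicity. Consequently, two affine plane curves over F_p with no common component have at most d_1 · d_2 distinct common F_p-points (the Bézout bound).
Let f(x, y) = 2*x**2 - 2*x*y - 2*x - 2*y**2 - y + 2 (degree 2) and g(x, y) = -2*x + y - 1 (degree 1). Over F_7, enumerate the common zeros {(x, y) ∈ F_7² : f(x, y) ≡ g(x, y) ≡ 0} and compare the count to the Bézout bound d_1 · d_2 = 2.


Common zeros: {(3, 0), (4, 2)}; count = 2; Bézout bound = 2.

deg(f) = 2, deg(g) = 1, so Bézout bound = 2.
Scan x ∈ F_7. For each x, list the y ∈ F_7 with f(x, y) ≡ 0 and those with g(x, y) ≡ 0 (mod 7); the common zeros in that column are the intersection.
  x = 0: f ≡ 0 at y ∈ ∅; g ≡ 0 at y ∈ {1}; common: ∅.
  x = 1: f ≡ 0 at y ∈ {4, 5}; g ≡ 0 at y ∈ {3}; common: ∅.
  x = 2: f ≡ 0 at y ∈ ∅; g ≡ 0 at y ∈ {5}; common: ∅.
  x = 3: f ≡ 0 at y ∈ {0}; g ≡ 0 at y ∈ {0}; common: {0}.
  x = 4: f ≡ 0 at y ∈ {2, 4}; g ≡ 0 at y ∈ {2}; common: {2}.
  x = 5: f ≡ 0 at y ∈ {0, 5}; g ≡ 0 at y ∈ {4}; common: ∅.
  x = 6: f ≡ 0 at y ∈ {2}; g ≡ 0 at y ∈ {6}; common: ∅.
Collecting: common zeros = {(3, 0), (4, 2)}, so the count is 2.
Comparison with the Bézout bound: 2 ≤ 2 = deg(f)·deg(g), as expected for curves with no common component (the bound is attained).


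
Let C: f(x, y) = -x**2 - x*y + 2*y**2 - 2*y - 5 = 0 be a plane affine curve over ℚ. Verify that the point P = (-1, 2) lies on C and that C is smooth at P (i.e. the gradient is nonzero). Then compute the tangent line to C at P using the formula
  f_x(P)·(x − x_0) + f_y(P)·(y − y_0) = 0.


Tangent line at P: 7*y - 14 = 0.

Step 1: f(-1, 2) = 0, so P lies on C.
Step 2: partial derivatives
  f_x(x, y) = -2*x - y, f_y(x, y) = -x + 4*y - 2.
  f_x(P) = 0, f_y(P) = 7 (gradient nonzero, so P is smooth).
Step 3: tangent line at P: 0·(x − -1) + 7·(y − 2) = 0.
Expanding: 7*y - 14 = 0.


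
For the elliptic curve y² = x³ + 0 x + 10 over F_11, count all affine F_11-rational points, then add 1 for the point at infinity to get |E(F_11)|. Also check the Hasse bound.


Affine points = {(1, 0), (3, 2), (3, 9), (5, 5), (5, 6), (7, 1), (7, 10), (8, 4), (8, 7), (10, 3), (10, 8)}; affine count = 11; |E(F_11)| = 12.

Discriminant check: Δ ∝ 4a³ + 27b² = 4·0³ + 27·10² = 4·0 + 27·100 ≡ 5 (mod 11). Nonzero ⇒ E is nonsingular.
For each x ∈ F_11, compute rhs = x³ + 0·x + 10 mod 11, then count y ∈ F_11 with y² ≡ rhs.
  x = 0: rhs = 10, matching y values: none (0 points).
  x = 1: rhs = 0, matching y values: 0 (1 points).
  x = 2: rhs = 7, matching y values: none (0 points).
  x = 3: rhs = 4, matching y values: 2, 9 (2 points).
  x = 4: rhs = 8, matching y values: none (0 points).
  x = 5: rhs = 3, matching y values: 5, 6 (2 points).
  x = 6: rhs = 6, matching y values: none (0 points).
  x = 7: rhs = 1, matching y values: 1, 10 (2 points).
  x = 8: rhs = 5, matching y values: 4, 7 (2 points).
  x = 9: rhs = 2, matching y values: none (0 points).
  x = 10: rhs = 9, matching y values: 3, 8 (2 points).
Total affine count: 11.
Full point count |E(F_11)| = 11 + 1 = 12.
Hasse bound: |12 − (11+1)| = |0| = 0 ≤ 2√11 ≈ 6.6332 ✓.


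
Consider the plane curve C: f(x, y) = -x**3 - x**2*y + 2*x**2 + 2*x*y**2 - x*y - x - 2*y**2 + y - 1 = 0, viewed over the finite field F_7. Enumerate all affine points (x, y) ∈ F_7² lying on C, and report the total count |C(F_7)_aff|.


Affine F_7-points: {(0, 2), (1, 6), (2, 3), (3, 4), (6, 1)}; count = 5.

For each of the 49 pairs (x, y) ∈ F_7², evaluate f(x, y) mod 7. Record the zeros.
  x = 0: [0↦6, 1↦5, 2↦0, 3↦5, 4↦6, 5↦3, 6↦3]  zeros at y ∈ {2}
  x = 1: [0↦6, 1↦5, 2↦4, 3↦3, 4↦2, 5↦1, 6↦0]  zeros at y ∈ {6}
  x = 2: [0↦4, 1↦1, 2↦2, 3↦0, 4↦2, 5↦1, 6↦4]  zeros at y ∈ {3}
  x = 3: [0↦1, 1↦1, 2↦2, 3↦4, 4↦0, 5↦4, 6↦2]  zeros at y ∈ {4}
  x = 4: [0↦5, 1↦6, 2↦5, 3↦2, 4↦4, 5↦4, 6↦2]  zeros at y ∈ ∅
  x = 5: [0↦3, 1↦3, 2↦5, 3↦2, 4↦1, 5↦2, 6↦5]  zeros at y ∈ ∅
  x = 6: [0↦3, 1↦0, 2↦3, 3↦5, 4↦6, 5↦6, 6↦5]  zeros at y ∈ {1}
Collecting zeros: affine points = {(0, 2), (1, 6), (2, 3), (3, 4), (6, 1)}.
Total count |C(F_7)_aff| = 5.


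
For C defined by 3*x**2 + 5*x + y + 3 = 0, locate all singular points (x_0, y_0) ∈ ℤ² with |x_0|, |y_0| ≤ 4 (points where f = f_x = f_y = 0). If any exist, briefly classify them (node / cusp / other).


No singular points in the scanned grid; C is smooth there.

Compute partial derivatives:
  f_x = 6*x + 5.
  f_y = 1.
f_y = 1 is a nonzero constant, so f_y never vanishes: no point (x, y) can satisfy f = f_x = f_y = 0. In particular no (x, y) ∈ {−4, ..., 4}² is singular; the curve is smooth.


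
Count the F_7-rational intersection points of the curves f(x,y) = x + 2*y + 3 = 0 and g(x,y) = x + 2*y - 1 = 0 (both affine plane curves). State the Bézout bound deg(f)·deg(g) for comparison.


Common zeros: ∅; count = 0; Bézout bound = 1.

deg(f) = 1, deg(g) = 1, so Bézout bound = 1.
Scan x ∈ F_7. For each x, list the y ∈ F_7 with f(x, y) ≡ 0 and those with g(x, y) ≡ 0 (mod 7); the common zeros in that column are the intersection.
  x = 0: f ≡ 0 at y ∈ {2}; g ≡ 0 at y ∈ {4}; common: ∅.
  x = 1: f ≡ 0 at y ∈ {5}; g ≡ 0 at y ∈ {0}; common: ∅.
  x = 2: f ≡ 0 at y ∈ {1}; g ≡ 0 at y ∈ {3}; common: ∅.
  x = 3: f ≡ 0 at y ∈ {4}; g ≡ 0 at y ∈ {6}; common: ∅.
  x = 4: f ≡ 0 at y ∈ {0}; g ≡ 0 at y ∈ {2}; common: ∅.
  x = 5: f ≡ 0 at y ∈ {3}; g ≡ 0 at y ∈ {5}; common: ∅.
  x = 6: f ≡ 0 at y ∈ {6}; g ≡ 0 at y ∈ {1}; common: ∅.
Collecting: common zeros = ∅, so the count is 0.
Comparison with the Bézout bound: 0 ≤ 1 = deg(f)·deg(g), as expected for curves with no common component (the affine F_7-count falls short of the bound because intersections may lie at infinity, over extension fields, or carry multiplicity).


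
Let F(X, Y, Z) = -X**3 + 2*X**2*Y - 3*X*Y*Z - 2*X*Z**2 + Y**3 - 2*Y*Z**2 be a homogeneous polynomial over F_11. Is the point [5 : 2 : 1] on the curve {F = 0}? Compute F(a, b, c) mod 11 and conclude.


F(5,2,1) ≡ 5 (mod 11); P is NOT on the curve.

Evaluate F(5, 2, 1) term-by-term (mod 11).
  -X**3 ↦ -1·125·1·1 = -125
  2*X**2*Y ↦ 2·25·2·1 = 100
  -3*X*Y*Z ↦ -3·5·2·1 = -30
  -2*X*Z**2 ↦ -2·5·1·1 = -10
  Y**3 ↦ 1·1·8·1 = 8
  -2*Y*Z**2 ↦ -2·1·2·1 = -4
Sum: F(5, 2, 1) = (-125) + (100) + (-30) + (-10) + (8) + (-4) = -61.
Reducing mod 11: -61 ≡ 5 (mod 11).
Since F(a, b, c) ≡ 5 ≠ 0 (mod 11), P does NOT lie on the curve.


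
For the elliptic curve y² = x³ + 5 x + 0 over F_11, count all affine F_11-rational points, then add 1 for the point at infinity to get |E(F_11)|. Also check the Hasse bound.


Affine points = {(0, 0), (3, 3), (3, 8), (6, 2), (6, 9), (7, 2), (7, 9), (9, 2), (9, 9), (10, 4), (10, 7)}; affine count = 11; |E(F_11)| = 12.

Discriminant check: Δ ∝ 4a³ + 27b² = 4·5³ + 27·0² = 4·125 + 27·0 ≡ 5 (mod 11). Nonzero ⇒ E is nonsingular.
For each x ∈ F_11, compute rhs = x³ + 5·x + 0 mod 11, then count y ∈ F_11 with y² ≡ rhs.
  x = 0: rhs = 0, matching y values: 0 (1 points).
  x = 1: rhs = 6, matching y values: none (0 points).
  x = 2: rhs = 7, matching y values: none (0 points).
  x = 3: rhs = 9, matching y values: 3, 8 (2 points).
  x = 4: rhs = 7, matching y values: none (0 points).
  x = 5: rhs = 7, matching y values: none (0 points).
  x = 6: rhs = 4, matching y values: 2, 9 (2 points).
  x = 7: rhs = 4, matching y values: 2, 9 (2 points).
  x = 8: rhs = 2, matching y values: none (0 points).
  x = 9: rhs = 4, matching y values: 2, 9 (2 points).
  x = 10: rhs = 5, matching y values: 4, 7 (2 points).
Total affine count: 11.
Full point count |E(F_11)| = 11 + 1 = 12.
Hasse bound: |12 − (11+1)| = |0| = 0 ≤ 2√11 ≈ 6.6332 ✓.


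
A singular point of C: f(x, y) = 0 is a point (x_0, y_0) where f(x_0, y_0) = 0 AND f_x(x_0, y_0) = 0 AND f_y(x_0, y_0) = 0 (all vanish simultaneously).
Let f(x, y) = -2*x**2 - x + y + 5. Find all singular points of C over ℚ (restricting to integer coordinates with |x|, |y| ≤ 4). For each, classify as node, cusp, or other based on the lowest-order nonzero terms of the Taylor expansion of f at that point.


No singular points in the scanned grid; C is smooth there.

Compute partial derivatives:
  f_x = -4*x - 1.
  f_y = 1.
f_y = 1 is a nonzero constant, so f_y never vanishes: no point (x, y) can satisfy f = f_x = f_y = 0. In particular no (x, y) ∈ {−4, ..., 4}² is singular; the curve is smooth.


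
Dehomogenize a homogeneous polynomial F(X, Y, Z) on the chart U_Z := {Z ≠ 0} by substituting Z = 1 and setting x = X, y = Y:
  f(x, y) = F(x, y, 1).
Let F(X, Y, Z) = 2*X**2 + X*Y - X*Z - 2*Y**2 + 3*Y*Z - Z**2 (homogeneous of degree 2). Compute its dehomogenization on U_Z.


f(x, y) = 2*x**2 + x*y - x - 2*y**2 + 3*y - 1

On U_Z we set Z = 1. Each monomial c·X^i·Y^j·Z^k in F becomes c·x^i·y^j·1^k = c·x^i·y^j.
Substituting Z = 1: F(X, Y, 1) = 2*x**2 + x*y - x - 2*y**2 + 3*y - 1.
Note: deg(f) ≤ deg(F) = 2; strict inequality happens when F is divisible by Z (lost terms).


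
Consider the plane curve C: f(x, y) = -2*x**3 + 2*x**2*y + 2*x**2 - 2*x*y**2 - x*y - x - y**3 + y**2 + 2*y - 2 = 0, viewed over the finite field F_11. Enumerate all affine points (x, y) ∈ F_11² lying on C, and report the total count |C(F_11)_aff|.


Affine F_11-points: {(0, 1), (1, 7), (2, 10), (3, 8), (6, 6), (7, 3), (9, 4), (10, 5)}; count = 8.

For each of the 121 pairs (x, y) ∈ F_11², evaluate f(x, y) mod 11. Record the zeros.
  x = 0: [0↦9, 1↦0, 2↦9, 3↦8, 4↦2, 5↦7, 6↦6, 7↦4, 8↦6, 9↦6, 10↦9]  zeros at y ∈ {1}
  x = 1: [0↦8, 1↦9, 2↦2, 3↦3, 4↦6, 5↦5, 6↦5, 7↦0, 8↦6, 9↦6, 10↦5]  zeros at y ∈ {7}
  x = 2: [0↦10, 1↦3, 2↦6, 3↦2, 4↦7, 5↦4, 6↦9, 7↦5, 8↦8, 9↦1, 10↦0]  zeros at y ∈ {10}
  x = 3: [0↦3, 1↦3, 2↦9, 3↦4, 4↦4, 5↦3, 6↦6, 7↦7, 8↦0, 9↦1, 10↦4]  zeros at y ∈ {8}
  x = 4: [0↦8, 1↦8, 2↦10, 3↦8, 4↦7, 5↦1, 6↦6, 7↦5, 8↦3, 9↦5, 10↦5]  zeros at y ∈ ∅
  x = 5: [0↦2, 1↦6, 2↦8, 3↦2, 4↦4, 5↦8, 6↦8, 7↦9, 8↦5, 9↦1, 10↦2]  zeros at y ∈ ∅
  x = 6: [0↦6, 1↦7, 2↦2, 3↦7, 4↦5, 5↦1, 6↦0, 7↦7, 8↦5, 9↦10, 10↦5]  zeros at y ∈ {6}
  x = 7: [0↦8, 1↦10, 2↦2, 3↦0, 4↦9, 5↦1, 6↦3, 7↦9, 8↦2, 9↦9, 10↦2]  zeros at y ∈ {3}
  x = 8: [0↦7, 1↦3, 2↦7, 3↦2, 4↦4, 5↦7, 6↦5, 7↦3, 8↦6, 9↦8, 10↦3]  zeros at y ∈ ∅
  x = 9: [0↦2, 1↦7, 2↦5, 3↦1, 4↦0, 5↦7, 6↦5, 7↦10, 8↦5, 9↦6, 10↦7]  zeros at y ∈ {4}
  x = 10: [0↦3, 1↦10, 2↦6, 3↦7, 4↦7, 5↦0, 6↦2, 7↦7, 8↦9, 9↦2, 10↦2]  zeros at y ∈ {5}
Collecting zeros: affine points = {(0, 1), (1, 7), (2, 10), (3, 8), (6, 6), (7, 3), (9, 4), (10, 5)}.
Total count |C(F_11)_aff| = 8.


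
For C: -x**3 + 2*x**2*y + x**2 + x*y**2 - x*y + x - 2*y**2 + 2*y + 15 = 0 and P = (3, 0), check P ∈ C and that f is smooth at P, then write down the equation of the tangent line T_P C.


Tangent line at P: -20*x + 17*y + 60 = 0.

Step 1: f(3, 0) = 0, so P lies on C.
Step 2: partial derivatives
  f_x(x, y) = -3*x**2 + 4*x*y + 2*x + y**2 - y + 1, f_y(x, y) = 2*x**2 + 2*x*y - x - 4*y + 2.
  f_x(P) = -20, f_y(P) = 17 (gradient nonzero, so P is smooth).
Step 3: tangent line at P: -20·(x − 3) + 17·(y − 0) = 0.
Expanding: -20*x + 17*y + 60 = 0.


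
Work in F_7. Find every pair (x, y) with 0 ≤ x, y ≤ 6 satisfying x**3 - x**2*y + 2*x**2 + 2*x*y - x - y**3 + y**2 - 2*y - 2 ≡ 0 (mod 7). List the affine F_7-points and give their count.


Affine F_7-points: {(0, 5), (1, 0), (1, 3), (1, 5), (2, 5), (3, 1), (3, 3), (3, 4), (4, 3), (5, 0), (6, 0), (6, 2), (6, 6)}; count = 13.

For each of the 49 pairs (x, y) ∈ F_7², evaluate f(x, y) mod 7. Record the zeros.
  x = 0: [0↦5, 1↦3, 2↦4, 3↦2, 4↦5, 5↦0, 6↦2]  zeros at y ∈ {5}
  x = 1: [0↦0, 1↦6, 2↦1, 3↦0, 4↦4, 5↦0, 6↦3]  zeros at y ∈ {0, 3, 5}
  x = 2: [0↦5, 1↦3, 2↦4, 3↦2, 4↦5, 5↦0, 6↦2]  zeros at y ∈ {5}
  x = 3: [0↦5, 1↦0, 2↦5, 3↦0, 4↦0, 5↦6, 6↦5]  zeros at y ∈ {1, 3, 4}
  x = 4: [0↦6, 1↦3, 2↦3, 3↦0, 4↦2, 5↦3, 6↦4]  zeros at y ∈ {3}
  x = 5: [0↦0, 1↦4, 2↦4, 3↦1, 4↦3, 5↦4, 6↦5]  zeros at y ∈ {0}
  x = 6: [0↦0, 1↦2, 2↦0, 3↦2, 4↦2, 5↦1, 6↦0]  zeros at y ∈ {0, 2, 6}
Collecting zeros: affine points = {(0, 5), (1, 0), (1, 3), (1, 5), (2, 5), (3, 1), (3, 3), (3, 4), (4, 3), (5, 0), (6, 0), (6, 2), (6, 6)}.
Total count |C(F_7)_aff| = 13.


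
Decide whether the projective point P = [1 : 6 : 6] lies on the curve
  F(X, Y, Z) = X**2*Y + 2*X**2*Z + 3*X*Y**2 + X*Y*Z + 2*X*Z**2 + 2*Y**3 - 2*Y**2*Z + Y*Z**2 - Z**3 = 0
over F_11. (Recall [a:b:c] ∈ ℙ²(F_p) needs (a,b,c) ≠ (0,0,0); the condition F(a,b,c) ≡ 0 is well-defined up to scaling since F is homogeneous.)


F(1,6,6) ≡ 3 (mod 11); P is NOT on the curve.

Evaluate F(1, 6, 6) term-by-term (mod 11).
  X**2*Y ↦ 1·1·6·1 = 6
  2*X**2*Z ↦ 2·1·1·6 = 12
  3*X*Y**2 ↦ 3·1·36·1 = 108
  X*Y*Z ↦ 1·1·6·6 = 36
  2*X*Z**2 ↦ 2·1·1·36 = 72
  2*Y**3 ↦ 2·1·216·1 = 432
  -2*Y**2*Z ↦ -2·1·36·6 = -432
  Y*Z**2 ↦ 1·1·6·36 = 216
  -Z**3 ↦ -1·1·1·216 = -216
Sum: F(1, 6, 6) = (6) + (12) + (108) + (36) + (72) + (432) + (-432) + (216) + (-216) = 234.
Reducing mod 11: 234 ≡ 3 (mod 11).
Since F(a, b, c) ≡ 3 ≠ 0 (mod 11), P does NOT lie on the curve.


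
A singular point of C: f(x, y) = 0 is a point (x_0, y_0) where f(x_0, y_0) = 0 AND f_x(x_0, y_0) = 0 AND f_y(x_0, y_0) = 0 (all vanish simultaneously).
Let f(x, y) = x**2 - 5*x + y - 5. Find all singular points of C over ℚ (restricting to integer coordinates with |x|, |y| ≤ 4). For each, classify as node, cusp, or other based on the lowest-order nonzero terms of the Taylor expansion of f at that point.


No singular points in the scanned grid; C is smooth there.

Compute partial derivatives:
  f_x = 2*x - 5.
  f_y = 1.
f_y = 1 is a nonzero constant, so f_y never vanishes: no point (x, y) can satisfy f = f_x = f_y = 0. In particular no (x, y) ∈ {−4, ..., 4}² is singular; the curve is smooth.


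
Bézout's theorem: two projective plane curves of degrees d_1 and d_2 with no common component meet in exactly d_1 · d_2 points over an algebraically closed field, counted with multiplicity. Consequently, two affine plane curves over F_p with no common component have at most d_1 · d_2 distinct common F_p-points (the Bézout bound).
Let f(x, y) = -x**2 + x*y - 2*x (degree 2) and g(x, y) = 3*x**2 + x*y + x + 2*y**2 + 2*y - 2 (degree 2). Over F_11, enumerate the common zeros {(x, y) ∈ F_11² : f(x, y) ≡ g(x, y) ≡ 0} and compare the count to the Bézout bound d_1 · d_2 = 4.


Common zeros: {(0, 3), (0, 7)}; count = 2; Bézout bound = 4.

deg(f) = 2, deg(g) = 2, so Bézout bound = 4.
Scan x ∈ F_11. For each x, list the y ∈ F_11 with f(x, y) ≡ 0 and those with g(x, y) ≡ 0 (mod 11); the common zeros in that column are the intersection.
  x = 0: f ≡ 0 at y ∈ {0, 1, 2, 3, 4, 5, 6, 7, 8, 9, 10}; g ≡ 0 at y ∈ {3, 7}; common: {3, 7}.
  x = 1: f ≡ 0 at y ∈ {3}; g ≡ 0 at y ∈ {7, 8}; common: ∅.
  x = 2: f ≡ 0 at y ∈ {4}; g ≡ 0 at y ∈ ∅; common: ∅.
  x = 3: f ≡ 0 at y ∈ {5}; g ≡ 0 at y ∈ ∅; common: ∅.
  x = 4: f ≡ 0 at y ∈ {6}; g ≡ 0 at y ∈ ∅; common: ∅.
  x = 5: f ≡ 0 at y ∈ {7}; g ≡ 0 at y ∈ ∅; common: ∅.
  x = 6: f ≡ 0 at y ∈ {8}; g ≡ 0 at y ∈ {3, 4}; common: ∅.
  x = 7: f ≡ 0 at y ∈ {9}; g ≡ 0 at y ∈ {4, 8}; common: ∅.
  x = 8: f ≡ 0 at y ∈ {10}; g ≡ 0 at y ∈ {0, 6}; common: ∅.
  x = 9: f ≡ 0 at y ∈ {0}; g ≡ 0 at y ∈ ∅; common: ∅.
  x = 10: f ≡ 0 at y ∈ {1}; g ≡ 0 at y ∈ {0, 5}; common: ∅.
Collecting: common zeros = {(0, 3), (0, 7)}, so the count is 2.
Comparison with the Bézout bound: 2 ≤ 4 = deg(f)·deg(g), as expected for curves with no common component (the affine F_11-count falls short of the bound because intersections may lie at infinity, over extension fields, or carry multiplicity).


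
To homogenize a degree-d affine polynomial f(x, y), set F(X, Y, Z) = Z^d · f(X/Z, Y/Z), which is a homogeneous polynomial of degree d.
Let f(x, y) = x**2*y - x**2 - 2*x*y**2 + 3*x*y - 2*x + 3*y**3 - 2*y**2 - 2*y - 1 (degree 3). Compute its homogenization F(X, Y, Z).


F(X, Y, Z) = X**2*Y - X**2*Z - 2*X*Y**2 + 3*X*Y*Z - 2*X*Z**2 + 3*Y**3 - 2*Y**2*Z - 2*Y*Z**2 - Z**3

deg(f) = 3.
Substitute x = X/Z, y = Y/Z into f, then multiply by Z^3.
  monomial 1·x^2·y^1 ↦ 1·X^2·Y^1·Z^0.
  monomial -1·x^2·y^0 ↦ -1·X^2·Y^0·Z^1.
  monomial -2·x^1·y^2 ↦ -2·X^1·Y^2·Z^0.
  monomial 3·x^1·y^1 ↦ 3·X^1·Y^1·Z^1.
  monomial -2·x^1·y^0 ↦ -2·X^1·Y^0·Z^2.
  monomial 3·x^0·y^3 ↦ 3·X^0·Y^3·Z^0.
  monomial -2·x^0·y^2 ↦ -2·X^0·Y^2·Z^1.
  monomial -2·x^0·y^1 ↦ -2·X^0·Y^1·Z^2.
  monomial -1·x^0·y^0 ↦ -1·X^0·Y^0·Z^3.
Collecting: F(X, Y, Z) = X**2*Y - X**2*Z - 2*X*Y**2 + 3*X*Y*Z - 2*X*Z**2 + 3*Y**3 - 2*Y**2*Z - 2*Y*Z**2 - Z**3.


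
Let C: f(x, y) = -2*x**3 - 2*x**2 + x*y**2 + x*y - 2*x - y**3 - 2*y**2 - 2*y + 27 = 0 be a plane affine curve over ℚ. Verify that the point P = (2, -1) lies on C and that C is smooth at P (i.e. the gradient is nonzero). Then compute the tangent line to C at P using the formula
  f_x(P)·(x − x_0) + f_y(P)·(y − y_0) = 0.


Tangent line at P: -34*x - 3*y + 65 = 0.

Step 1: f(2, -1) = 0, so P lies on C.
Step 2: partial derivatives
  f_x(x, y) = -6*x**2 - 4*x + y**2 + y - 2, f_y(x, y) = 2*x*y + x - 3*y**2 - 4*y - 2.
  f_x(P) = -34, f_y(P) = -3 (gradient nonzero, so P is smooth).
Step 3: tangent line at P: -34·(x − 2) + -3·(y − -1) = 0.
Expanding: -34*x - 3*y + 65 = 0.


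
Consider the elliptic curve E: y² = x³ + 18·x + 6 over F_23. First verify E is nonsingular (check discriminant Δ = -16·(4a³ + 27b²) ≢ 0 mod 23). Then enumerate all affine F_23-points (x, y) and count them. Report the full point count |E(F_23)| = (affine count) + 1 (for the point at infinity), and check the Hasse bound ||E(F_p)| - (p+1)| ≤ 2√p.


Affine points = {(0, 11), (0, 12), (1, 5), (1, 18), (2, 2), (2, 21), (3, 8), (3, 15), (4, 2), (4, 21), (6, 10), (6, 13), (8, 8), (8, 15), (9, 0), (10, 6), (10, 17), (12, 8), (12, 15), (14, 9), (14, 14), (17, 2), (17, 21), (19, 10), (19, 13), (21, 10), (21, 13)}; affine count = 27; |E(F_23)| = 28.

Discriminant check: Δ ∝ 4a³ + 27b² = 4·18³ + 27·6² = 4·5832 + 27·36 ≡ 12 (mod 23). Nonzero ⇒ E is nonsingular.
For each x ∈ F_23, compute rhs = x³ + 18·x + 6 mod 23, then count y ∈ F_23 with y² ≡ rhs.
  x = 0: rhs = 6, matching y values: 11, 12 (2 points).
  x = 1: rhs = 2, matching y values: 5, 18 (2 points).
  x = 2: rhs = 4, matching y values: 2, 21 (2 points).
  x = 3: rhs = 18, matching y values: 8, 15 (2 points).
  x = 4: rhs = 4, matching y values: 2, 21 (2 points).
  x = 5: rhs = 14, matching y values: none (0 points).
  x = 6: rhs = 8, matching y values: 10, 13 (2 points).
  x = 7: rhs = 15, matching y values: none (0 points).
  x = 8: rhs = 18, matching y values: 8, 15 (2 points).
  x = 9: rhs = 0, matching y values: 0 (1 points).
  x = 10: rhs = 13, matching y values: 6, 17 (2 points).
  x = 11: rhs = 17, matching y values: none (0 points).
  x = 12: rhs = 18, matching y values: 8, 15 (2 points).
  x = 13: rhs = 22, matching y values: none (0 points).
  x = 14: rhs = 12, matching y values: 9, 14 (2 points).
  x = 15: rhs = 17, matching y values: none (0 points).
  x = 16: rhs = 20, matching y values: none (0 points).
  x = 17: rhs = 4, matching y values: 2, 21 (2 points).
  x = 18: rhs = 21, matching y values: none (0 points).
  x = 19: rhs = 8, matching y values: 10, 13 (2 points).
  x = 20: rhs = 17, matching y values: none (0 points).
  x = 21: rhs = 8, matching y values: 10, 13 (2 points).
  x = 22: rhs = 10, matching y values: none (0 points).
Total affine count: 27.
Full point count |E(F_23)| = 27 + 1 = 28.
Hasse bound: |28 − (23+1)| = |4| = 4 ≤ 2√23 ≈ 9.5917 ✓.


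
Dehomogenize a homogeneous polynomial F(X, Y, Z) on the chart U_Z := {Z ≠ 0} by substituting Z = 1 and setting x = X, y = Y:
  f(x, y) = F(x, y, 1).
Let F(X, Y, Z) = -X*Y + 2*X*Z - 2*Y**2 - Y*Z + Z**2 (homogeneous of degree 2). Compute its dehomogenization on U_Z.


f(x, y) = -x*y + 2*x - 2*y**2 - y + 1

On U_Z we set Z = 1. Each monomial c·X^i·Y^j·Z^k in F becomes c·x^i·y^j·1^k = c·x^i·y^j.
Substituting Z = 1: F(X, Y, 1) = -x*y + 2*x - 2*y**2 - y + 1.
Note: deg(f) ≤ deg(F) = 2; strict inequality happens when F is divisible by Z (lost terms).


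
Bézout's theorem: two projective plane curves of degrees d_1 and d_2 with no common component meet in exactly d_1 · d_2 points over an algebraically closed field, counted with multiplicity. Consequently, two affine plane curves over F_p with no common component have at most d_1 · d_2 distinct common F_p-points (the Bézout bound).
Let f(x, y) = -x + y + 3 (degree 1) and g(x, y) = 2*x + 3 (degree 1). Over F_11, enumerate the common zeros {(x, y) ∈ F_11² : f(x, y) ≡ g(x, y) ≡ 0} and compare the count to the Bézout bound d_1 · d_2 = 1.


Common zeros: {(4, 1)}; count = 1; Bézout bound = 1.

deg(f) = 1, deg(g) = 1, so Bézout bound = 1.
Scan x ∈ F_11. For each x, list the y ∈ F_11 with f(x, y) ≡ 0 and those with g(x, y) ≡ 0 (mod 11); the common zeros in that column are the intersection.
  x = 0: f ≡ 0 at y ∈ {8}; g ≡ 0 at y ∈ ∅; common: ∅.
  x = 1: f ≡ 0 at y ∈ {9}; g ≡ 0 at y ∈ ∅; common: ∅.
  x = 2: f ≡ 0 at y ∈ {10}; g ≡ 0 at y ∈ ∅; common: ∅.
  x = 3: f ≡ 0 at y ∈ {0}; g ≡ 0 at y ∈ ∅; common: ∅.
  x = 4: f ≡ 0 at y ∈ {1}; g ≡ 0 at y ∈ {0, 1, 2, 3, 4, 5, 6, 7, 8, 9, 10}; common: {1}.
  x = 5: f ≡ 0 at y ∈ {2}; g ≡ 0 at y ∈ ∅; common: ∅.
  x = 6: f ≡ 0 at y ∈ {3}; g ≡ 0 at y ∈ ∅; common: ∅.
  x = 7: f ≡ 0 at y ∈ {4}; g ≡ 0 at y ∈ ∅; common: ∅.
  x = 8: f ≡ 0 at y ∈ {5}; g ≡ 0 at y ∈ ∅; common: ∅.
  x = 9: f ≡ 0 at y ∈ {6}; g ≡ 0 at y ∈ ∅; common: ∅.
  x = 10: f ≡ 0 at y ∈ {7}; g ≡ 0 at y ∈ ∅; common: ∅.
Collecting: common zeros = {(4, 1)}, so the count is 1.
Comparison with the Bézout bound: 1 ≤ 1 = deg(f)·deg(g), as expected for curves with no common component (the bound is attained).


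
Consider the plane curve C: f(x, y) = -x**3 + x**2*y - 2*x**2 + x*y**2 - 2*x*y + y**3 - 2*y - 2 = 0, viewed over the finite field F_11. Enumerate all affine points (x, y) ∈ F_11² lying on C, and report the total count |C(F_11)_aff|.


Affine F_11-points: {(1, 3), (5, 3), (5, 6), (5, 8), (6, 3), (7, 2), (7, 5), (7, 8), (9, 10)}; count = 9.

For each of the 121 pairs (x, y) ∈ F_11², evaluate f(x, y) mod 11. Record the zeros.
  x = 0: [0↦9, 1↦8, 2↦2, 3↦8, 4↦10, 5↦3, 6↦4, 7↦8, 8↦10, 9↦5, 10↦10]  zeros at y ∈ ∅
  x = 1: [0↦6, 1↦5, 2↦1, 3↦0, 4↦8, 5↦9, 6↦9, 7↦3, 8↦8, 9↦8, 10↦9]  zeros at y ∈ {3}
  x = 2: [0↦4, 1↦5, 2↦5, 3↦10, 4↦4, 5↦4, 6↦5, 7↦2, 8↦1, 9↦8, 10↦7]  zeros at y ∈ ∅
  x = 3: [0↦8, 1↦2, 2↦8, 3↦10, 4↦3, 5↦4, 6↦8, 7↦10, 8↦5, 9↦10, 10↦9]  zeros at y ∈ ∅
  x = 4: [0↦1, 1↦1, 2↦4, 3↦5, 4↦10, 5↦3, 6↦1, 7↦10, 8↦3, 9↦8, 10↦9]  zeros at y ∈ ∅
  x = 5: [0↦10, 1↦7, 2↦9, 3↦0, 4↦8, 5↦6, 6↦0, 7↦7, 8↦0, 9↦7, 10↦1]  zeros at y ∈ {3, 6, 8}
  x = 6: [0↦7, 1↦3, 2↦6, 3↦0, 4↦2, 5↦7, 6↦10, 7↦6, 8↦1, 9↦1, 10↦1]  zeros at y ∈ {3}
  x = 7: [0↦8, 1↦5, 2↦0, 3↦10, 4↦8, 5↦0, 6↦3, 7↦1, 8↦0, 9↦6, 10↦3]  zeros at y ∈ {2, 5, 8}
  x = 8: [0↦7, 1↦7, 2↦7, 3↦2, 4↦9, 5↦1, 6↦6, 7↦8, 8↦2, 9↦5, 10↦1]  zeros at y ∈ ∅
  x = 9: [0↦9, 1↦3, 2↦10, 3↦3, 4↦10, 5↦4, 6↦2, 7↦10, 8↦1, 9↦3, 10↦0]  zeros at y ∈ {10}
  x = 10: [0↦8, 1↦9, 2↦3, 3↦7, 4↦5, 5↦3, 6↦7, 7↦1, 8↦2, 9↦5, 10↦5]  zeros at y ∈ ∅
Collecting zeros: affine points = {(1, 3), (5, 3), (5, 6), (5, 8), (6, 3), (7, 2), (7, 5), (7, 8), (9, 10)}.
Total count |C(F_11)_aff| = 9.
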